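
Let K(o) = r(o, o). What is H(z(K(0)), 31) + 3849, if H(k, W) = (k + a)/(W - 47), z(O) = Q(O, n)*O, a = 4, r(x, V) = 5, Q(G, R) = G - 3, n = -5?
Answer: 30785/8 ≈ 3848.1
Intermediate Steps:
Q(G, R) = -3 + G
K(o) = 5
z(O) = O*(-3 + O) (z(O) = (-3 + O)*O = O*(-3 + O))
H(k, W) = (4 + k)/(-47 + W) (H(k, W) = (k + 4)/(W - 47) = (4 + k)/(-47 + W))
H(z(K(0)), 31) + 3849 = (4 + 5*(-3 + 5))/(-47 + 31) + 3849 = (4 + 5*2)/(-16) + 3849 = -(4 + 10)/16 + 3849 = -1/16*14 + 3849 = -7/8 + 3849 = 30785/8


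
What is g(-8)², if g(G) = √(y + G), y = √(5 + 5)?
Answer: -8 + √10 ≈ -4.8377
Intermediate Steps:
y = √10 ≈ 3.1623
g(G) = √(G + √10) (g(G) = √(√10 + G) = √(G + √10))
g(-8)² = (√(-8 + √10))² = -8 + √10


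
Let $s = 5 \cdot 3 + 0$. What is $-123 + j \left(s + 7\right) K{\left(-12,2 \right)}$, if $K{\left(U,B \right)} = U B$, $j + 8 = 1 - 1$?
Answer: $4101$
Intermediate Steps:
$s = 15$ ($s = 15 + 0 = 15$)
$j = -8$ ($j = -8 + \left(1 - 1\right) = -8 + 0 = -8$)
$K{\left(U,B \right)} = B U$
$-123 + j \left(s + 7\right) K{\left(-12,2 \right)} = -123 + - 8 \left(15 + 7\right) 2 \left(-12\right) = -123 + \left(-8\right) 22 \left(-24\right) = -123 - -4224 = -123 + 4224 = 4101$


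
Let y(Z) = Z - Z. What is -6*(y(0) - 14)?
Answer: 84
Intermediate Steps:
y(Z) = 0
-6*(y(0) - 14) = -6*(0 - 14) = -6*(-14) = 84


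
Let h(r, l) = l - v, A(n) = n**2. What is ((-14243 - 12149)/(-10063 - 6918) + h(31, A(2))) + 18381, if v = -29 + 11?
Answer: 312527735/16981 ≈ 18405.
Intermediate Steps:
v = -18
h(r, l) = 18 + l (h(r, l) = l - 1*(-18) = l + 18 = 18 + l)
((-14243 - 12149)/(-10063 - 6918) + h(31, A(2))) + 18381 = ((-14243 - 12149)/(-10063 - 6918) + (18 + 2**2)) + 18381 = (-26392/(-16981) + (18 + 4)) + 18381 = (-26392*(-1/16981) + 22) + 18381 = (26392/16981 + 22) + 18381 = 399974/16981 + 18381 = 312527735/16981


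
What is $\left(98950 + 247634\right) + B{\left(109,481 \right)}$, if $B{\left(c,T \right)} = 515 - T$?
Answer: $346618$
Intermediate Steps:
$\left(98950 + 247634\right) + B{\left(109,481 \right)} = \left(98950 + 247634\right) + \left(515 - 481\right) = 346584 + \left(515 - 481\right) = 346584 + 34 = 346618$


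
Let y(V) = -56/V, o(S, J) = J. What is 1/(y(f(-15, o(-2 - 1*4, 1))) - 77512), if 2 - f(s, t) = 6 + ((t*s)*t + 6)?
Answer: -5/387616 ≈ -1.2899e-5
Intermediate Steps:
f(s, t) = -10 - s*t**2 (f(s, t) = 2 - (6 + ((t*s)*t + 6)) = 2 - (6 + ((s*t)*t + 6)) = 2 - (6 + (s*t**2 + 6)) = 2 - (6 + (6 + s*t**2)) = 2 - (12 + s*t**2) = 2 + (-12 - s*t**2) = -10 - s*t**2)
1/(y(f(-15, o(-2 - 1*4, 1))) - 77512) = 1/(-56/(-10 - 1*(-15)*1**2) - 77512) = 1/(-56/(-10 - 1*(-15)*1) - 77512) = 1/(-56/(-10 + 15) - 77512) = 1/(-56/5 - 77512) = 1/(-387616/5) = -5/387616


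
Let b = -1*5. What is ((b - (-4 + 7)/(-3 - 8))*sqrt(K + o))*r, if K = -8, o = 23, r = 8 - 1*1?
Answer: -364*sqrt(15)/11 ≈ -128.16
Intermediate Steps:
r = 7 (r = 8 - 1 = 7)
b = -5
((b - (-4 + 7)/(-3 - 8))*sqrt(K + o))*r = ((-5 - (-4 + 7)/(-3 - 8))*sqrt(-8 + 23))*7 = ((-5 - 3/(-11))*sqrt(15))*7 = ((-5 - 3*(-1)/11)*sqrt(15))*7 = ((-5 - 1*(-3/11))*sqrt(15))*7 = ((-5 + 3/11)*sqrt(15))*7 = -52*sqrt(15)/11*7 = -364*sqrt(15)/11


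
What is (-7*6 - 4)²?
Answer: 2116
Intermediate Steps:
(-7*6 - 4)² = (-42 - 4)² = (-46)² = 2116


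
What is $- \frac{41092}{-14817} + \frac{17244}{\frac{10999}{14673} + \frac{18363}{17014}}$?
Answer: $\frac{63804507957438076}{6765105631845} \approx 9431.4$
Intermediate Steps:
$- \frac{41092}{-14817} + \frac{17244}{\frac{10999}{14673} + \frac{18363}{17014}} = \left(-41092\right) \left(- \frac{1}{14817}\right) + \frac{17244}{10999 \cdot \frac{1}{14673} + 18363 \cdot \frac{1}{17014}} = \frac{41092}{14817} + \frac{17244}{\frac{10999}{14673} + \frac{18363}{17014}} = \frac{41092}{14817} + \frac{17244}{\frac{456577285}{249646422}} = \frac{41092}{14817} + 17244 \cdot \frac{249646422}{456577285} = \frac{41092}{14817} + \frac{4304902900968}{456577285} = \frac{63804507957438076}{6765105631845}$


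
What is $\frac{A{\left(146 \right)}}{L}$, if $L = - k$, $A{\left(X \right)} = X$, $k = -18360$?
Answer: $\frac{73}{9180} \approx 0.0079521$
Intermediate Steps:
$L = 18360$ ($L = \left(-1\right) \left(-18360\right) = 18360$)
$\frac{A{\left(146 \right)}}{L} = \frac{146}{18360} = 146 \cdot \frac{1}{18360} = \frac{73}{9180}$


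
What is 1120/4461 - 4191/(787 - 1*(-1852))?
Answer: -15740371/11772579 ≈ -1.3370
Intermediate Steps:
1120/4461 - 4191/(787 - 1*(-1852)) = 1120*(1/4461) - 4191/(787 + 1852) = 1120/4461 - 4191/2639 = -15740371/11772579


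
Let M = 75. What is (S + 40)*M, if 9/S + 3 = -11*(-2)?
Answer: 57675/19 ≈ 3035.5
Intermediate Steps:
S = 9/19 (S = 9/(-3 - 11*(-2)) = 9/(-3 + 22) = 9/19 ≈ 0.47368)
(S + 40)*M = (9/19 + 40)*75 = (769/19)*75 = 57675/19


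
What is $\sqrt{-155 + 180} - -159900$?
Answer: $159905$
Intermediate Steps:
$\sqrt{-155 + 180} - -159900 = \sqrt{25} + 159900 = 5 + 159900 = 159905$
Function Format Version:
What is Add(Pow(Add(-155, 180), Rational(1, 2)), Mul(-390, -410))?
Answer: 159905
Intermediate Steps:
Add(Pow(Add(-155, 180), Rational(1, 2)), Mul(-390, -410)) = Add(Pow(25, Rational(1, 2)), 159900) = Add(5, 159900) = 159905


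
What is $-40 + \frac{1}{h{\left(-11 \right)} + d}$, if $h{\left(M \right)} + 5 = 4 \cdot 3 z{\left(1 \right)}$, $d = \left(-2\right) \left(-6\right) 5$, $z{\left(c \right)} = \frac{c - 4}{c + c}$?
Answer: $- \frac{1479}{37} \approx -39.973$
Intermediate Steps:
$z{\left(c \right)} = \frac{-4 + c}{2 c}$
$d = 60$ ($d = 12 \cdot 5 = 60$)
$h{\left(M \right)} = -23$ ($h{\left(M \right)} = -5 + 4 \cdot 3 \frac{-4 + 1}{2 \cdot 1} = -5 + 12 \cdot \frac{1}{2} \cdot 1 \left(-3\right) = -5 + 12 \left(- \frac{3}{2}\right) = -5 - 18 = -23$)
$-40 + \frac{1}{h{\left(-11 \right)} + d} = -40 + \frac{1}{-23 + 60} = -40 + \frac{1}{37} = - \frac{1479}{37}$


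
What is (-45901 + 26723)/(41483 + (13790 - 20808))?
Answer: -19178/34465 ≈ -0.55645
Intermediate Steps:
(-45901 + 26723)/(41483 + (13790 - 20808)) = -19178/(41483 - 7018) = -19178/34465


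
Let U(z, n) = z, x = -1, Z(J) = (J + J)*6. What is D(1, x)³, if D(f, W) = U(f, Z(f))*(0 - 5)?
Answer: -125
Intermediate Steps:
Z(J) = 12*J (Z(J) = (2*J)*6 = 12*J)
D(f, W) = -5*f (D(f, W) = f*(0 - 5) = f*(-5) = -5*f)
D(1, x)³ = (-5*1)³ = (-5)³ = -125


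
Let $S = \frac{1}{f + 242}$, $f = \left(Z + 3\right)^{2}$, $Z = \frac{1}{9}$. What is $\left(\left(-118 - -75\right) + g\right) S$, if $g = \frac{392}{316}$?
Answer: $- \frac{267219}{1610494} \approx -0.16592$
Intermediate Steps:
$Z = \frac{1}{9} \approx 0.11111$
$g = \frac{98}{79}$ ($g = 392 \cdot \frac{1}{316} = \frac{98}{79} \approx 1.2405$)
$f = \frac{784}{81}$ ($f = \left(\frac{1}{9} + 3\right)^{2} = \left(\frac{28}{9}\right)^{2} = \frac{784}{81} \approx 9.679$)
$S = \frac{81}{20386}$ ($S = \frac{1}{\frac{784}{81} + 242} = \frac{1}{\frac{20386}{81}} = \frac{81}{20386} \approx 0.0039733$)
$\left(\left(-118 - -75\right) + g\right) S = \left(\left(-118 - -75\right) + \frac{98}{79}\right) \frac{81}{20386} = \left(\left(-118 + 75\right) + \frac{98}{79}\right) \frac{81}{20386} = \left(-43 + \frac{98}{79}\right) \frac{81}{20386} = \left(- \frac{3299}{79}\right) \frac{81}{20386} = - \frac{267219}{1610494}$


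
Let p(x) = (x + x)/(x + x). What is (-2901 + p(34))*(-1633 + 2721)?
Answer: -3155200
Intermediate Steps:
p(x) = 1 (p(x) = (2*x)/((2*x)) = (2*x)*(1/(2*x)) = 1)
(-2901 + p(34))*(-1633 + 2721) = (-2901 + 1)*(-1633 + 2721) = -2900*1088 = -3155200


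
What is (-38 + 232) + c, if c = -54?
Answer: 140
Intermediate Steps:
(-38 + 232) + c = (-38 + 232) - 54 = 194 - 54 = 140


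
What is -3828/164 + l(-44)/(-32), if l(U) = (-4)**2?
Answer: -1955/82 ≈ -23.841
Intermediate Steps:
l(U) = 16
-3828/164 + l(-44)/(-32) = -3828/164 + 16/(-32) = -3828*1/164 + 16*(-1/32) = -957/41 - 1/2 = -1955/82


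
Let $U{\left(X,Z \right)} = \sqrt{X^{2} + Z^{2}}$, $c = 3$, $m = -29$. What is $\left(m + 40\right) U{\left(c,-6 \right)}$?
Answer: $33 \sqrt{5} \approx 73.79$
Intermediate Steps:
$\left(m + 40\right) U{\left(c,-6 \right)} = \left(-29 + 40\right) \sqrt{3^{2} + \left(-6\right)^{2}} = 11 \sqrt{9 + 36} = 11 \sqrt{45} = 11 \cdot 3 \sqrt{5} = 33 \sqrt{5}$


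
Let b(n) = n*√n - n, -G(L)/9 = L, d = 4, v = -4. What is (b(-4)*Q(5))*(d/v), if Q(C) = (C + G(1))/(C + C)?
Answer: 8/5 - 16*I/5 ≈ 1.6 - 3.2*I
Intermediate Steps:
G(L) = -9*L
Q(C) = (-9 + C)/(2*C) (Q(C) = (C - 9*1)/(C + C) = (C - 9)/((2*C)) = (-9 + C)*(1/(2*C)) = (-9 + C)/(2*C))
b(n) = n^(3/2) - n
(b(-4)*Q(5))*(d/v) = (((-4)^(3/2) - 1*(-4))*((½)*(-9 + 5)/5))*(4/(-4)) = ((-8*I + 4)*((½)*(⅕)*(-4)))*(4*(-¼)) = ((4 - 8*I)*(-⅖))*(-1) = (-8/5 + 16*I/5)*(-1) = 8/5 - 16*I/5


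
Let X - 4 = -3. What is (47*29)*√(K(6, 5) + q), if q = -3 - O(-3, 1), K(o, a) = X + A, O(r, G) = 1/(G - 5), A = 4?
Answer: 4089/2 ≈ 2044.5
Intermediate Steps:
O(r, G) = 1/(-5 + G)
X = 1 (X = 4 - 3 = 1)
K(o, a) = 5 (K(o, a) = 1 + 4 = 5)
q = -11/4 (q = -3 - 1/(-5 + 1) = -3 - 1/(-4) = -3 - 1*(-¼) = -3 + ¼ = -11/4 ≈ -2.7500)
(47*29)*√(K(6, 5) + q) = (47*29)*√(5 - 11/4) = 1363*√(9/4) = 1363*(3/2) = 4089/2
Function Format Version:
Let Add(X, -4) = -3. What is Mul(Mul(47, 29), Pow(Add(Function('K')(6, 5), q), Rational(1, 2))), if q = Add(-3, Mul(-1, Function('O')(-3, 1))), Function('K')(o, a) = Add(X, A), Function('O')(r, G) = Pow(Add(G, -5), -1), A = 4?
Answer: Rational(4089, 2) ≈ 2044.5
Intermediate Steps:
Function('O')(r, G) = Pow(Add(-5, G), -1)
X = 1 (X = Add(4, -3) = 1)
Function('K')(o, a) = 5 (Function('K')(o, a) = Add(1, 4) = 5)
q = Rational(-11, 4) (q = Add(-3, Mul(-1, Pow(Add(-5, 1), -1))) = Add(-3, Mul(-1, Pow(-4, -1))) = Add(-3, Mul(-1, Rational(-1, 4))) = Add(-3, Rational(1, 4)) = Rational(-11, 4) ≈ -2.7500)
Mul(Mul(47, 29), Pow(Add(Function('K')(6, 5), q), Rational(1, 2))) = Mul(Mul(47, 29), Pow(Add(5, Rational(-11, 4)), Rational(1, 2))) = Mul(1363, Pow(Rational(9, 4), Rational(1, 2))) = Mul(1363, Rational(3, 2)) = Rational(4089, 2)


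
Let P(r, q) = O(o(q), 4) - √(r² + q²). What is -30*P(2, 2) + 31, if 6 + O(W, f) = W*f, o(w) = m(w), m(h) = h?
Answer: -29 + 60*√2 ≈ 55.853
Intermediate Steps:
o(w) = w
O(W, f) = -6 + W*f
P(r, q) = -6 - √(q² + r²) + 4*q (P(r, q) = (-6 + q*4) - √(r² + q²) = (-6 + 4*q) - √(q² + r²) = -6 - √(q² + r²) + 4*q)
-30*P(2, 2) + 31 = -30*(-6 - √(2² + 2²) + 4*2) + 31 = -30*(-6 - √(4 + 4) + 8) + 31 = -30*(-6 - √8 + 8) + 31 = -30*(-6 - 2*√2 + 8) + 31 = -30*(2 - 2*√2) + 31 = (-60 + 60*√2) + 31 = -29 + 60*√2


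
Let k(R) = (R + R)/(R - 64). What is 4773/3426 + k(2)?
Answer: 47037/35402 ≈ 1.3287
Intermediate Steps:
k(R) = 2*R/(-64 + R) (k(R) = (2*R)/(-64 + R) = 2*R/(-64 + R))
4773/3426 + k(2) = 4773/3426 + 2*2/(-64 + 2) = 4773*(1/3426) + 2*2/(-62) = 1591/1142 + 2*2*(-1/62) = 1591/1142 - 2/31 = 47037/35402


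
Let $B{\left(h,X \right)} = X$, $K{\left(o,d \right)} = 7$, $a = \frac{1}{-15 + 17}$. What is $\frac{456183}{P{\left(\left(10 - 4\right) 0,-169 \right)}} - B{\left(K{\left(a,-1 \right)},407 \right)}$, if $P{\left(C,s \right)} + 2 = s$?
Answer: $- \frac{58420}{19} \approx -3074.7$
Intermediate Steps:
$a = \frac{1}{2} \approx 0.5$
$P{\left(C,s \right)} = -2 + s$
$\frac{456183}{P{\left(\left(10 - 4\right) 0,-169 \right)}} - B{\left(K{\left(a,-1 \right)},407 \right)} = \frac{456183}{-2 - 169} - 407 = \frac{456183}{-171} - 407 = 456183 \left(- \frac{1}{171}\right) - 407 = - \frac{50687}{19} - 407 = - \frac{58420}{19}$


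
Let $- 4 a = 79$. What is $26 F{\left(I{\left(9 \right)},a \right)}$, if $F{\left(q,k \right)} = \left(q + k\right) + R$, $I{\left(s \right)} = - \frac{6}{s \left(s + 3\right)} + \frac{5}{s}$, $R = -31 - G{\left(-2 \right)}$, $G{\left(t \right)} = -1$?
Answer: $- \frac{2561}{2} \approx -1280.5$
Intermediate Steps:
$a = - \frac{79}{4}$ ($a = \left(- \frac{1}{4}\right) 79 = - \frac{79}{4} \approx -19.75$)
$R = -30$ ($R = -31 - -1 = -31 + 1 = -30$)
$I{\left(s \right)} = \frac{5}{s} - \frac{6}{s \left(3 + s\right)}$ ($I{\left(s \right)} = - \frac{6}{s \left(3 + s\right)} + \frac{5}{s} = \frac{5}{s} - \frac{6}{s \left(3 + s\right)}$)
$F{\left(q,k \right)} = -30 + k + q$ ($F{\left(q,k \right)} = \left(q + k\right) - 30 = \left(k + q\right) - 30 = -30 + k + q$)
$26 F{\left(I{\left(9 \right)},a \right)} = 26 \left(-30 - \frac{79}{4} + \frac{9 + 5 \cdot 9}{9 \left(3 + 9\right)}\right) = 26 \left(-30 - \frac{79}{4} + \frac{9 + 45}{9 \cdot 12}\right) = 26 \left(-30 - \frac{79}{4} + \frac{1}{9} \cdot \frac{1}{12} \cdot 54\right) = 26 \left(-30 - \frac{79}{4} + \frac{1}{2}\right) = 26 \left(- \frac{197}{4}\right) = - \frac{2561}{2}$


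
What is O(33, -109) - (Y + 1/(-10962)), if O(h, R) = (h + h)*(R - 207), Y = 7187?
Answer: -307407365/10962 ≈ -28043.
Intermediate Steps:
O(h, R) = 2*h*(-207 + R) (O(h, R) = (2*h)*(-207 + R) = 2*h*(-207 + R))
O(33, -109) - (Y + 1/(-10962)) = 2*33*(-207 - 109) - (7187 + 1/(-10962)) = 2*33*(-316) - (7187 - 1/10962) = -20856 - 1*78783893/10962 = -20856 - 78783893/10962 = -307407365/10962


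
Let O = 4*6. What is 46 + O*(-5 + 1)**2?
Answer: 430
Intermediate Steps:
O = 24
46 + O*(-5 + 1)**2 = 46 + 24*(-5 + 1)**2 = 46 + 24*(-4)**2 = 46 + 24*16 = 46 + 384 = 430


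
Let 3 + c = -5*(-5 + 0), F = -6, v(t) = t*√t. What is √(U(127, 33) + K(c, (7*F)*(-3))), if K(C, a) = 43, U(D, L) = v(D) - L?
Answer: √(10 + 127*√127) ≈ 37.963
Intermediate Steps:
v(t) = t^(3/2)
U(D, L) = D^(3/2) - L
c = 22 (c = -3 - 5*(-5 + 0) = -3 - 5*(-5) = -3 + 25 = 22)
√(U(127, 33) + K(c, (7*F)*(-3))) = √((127^(3/2) - 1*33) + 43) = √((127*√127 - 33) + 43) = √((-33 + 127*√127) + 43) = √(10 + 127*√127)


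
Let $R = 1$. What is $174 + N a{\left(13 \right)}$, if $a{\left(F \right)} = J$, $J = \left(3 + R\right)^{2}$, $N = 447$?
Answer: $7326$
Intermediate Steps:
$J = 16$ ($J = \left(3 + 1\right)^{2} = 4^{2} = 16$)
$a{\left(F \right)} = 16$
$174 + N a{\left(13 \right)} = 174 + 447 \cdot 16 = 174 + 7152 = 7326$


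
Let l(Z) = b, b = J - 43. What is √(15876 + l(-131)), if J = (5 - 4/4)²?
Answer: 3*√1761 ≈ 125.89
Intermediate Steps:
J = 16 (J = (5 - 4*¼)² = (5 - 1)² = 4² = 16)
b = -27 (b = 16 - 43 = -27)
l(Z) = -27
√(15876 + l(-131)) = √(15876 - 27) = √15849 = 3*√1761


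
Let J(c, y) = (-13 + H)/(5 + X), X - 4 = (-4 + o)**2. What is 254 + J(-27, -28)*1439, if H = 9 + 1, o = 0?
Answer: 2033/25 ≈ 81.320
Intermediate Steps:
H = 10
X = 20 (X = 4 + (-4 + 0)**2 = 4 + (-4)**2 = 4 + 16 = 20)
J(c, y) = -3/25 (J(c, y) = (-13 + 10)/(5 + 20) = -3/25)
254 + J(-27, -28)*1439 = 254 - 3/25*1439 = 254 - 4317/25 = 2033/25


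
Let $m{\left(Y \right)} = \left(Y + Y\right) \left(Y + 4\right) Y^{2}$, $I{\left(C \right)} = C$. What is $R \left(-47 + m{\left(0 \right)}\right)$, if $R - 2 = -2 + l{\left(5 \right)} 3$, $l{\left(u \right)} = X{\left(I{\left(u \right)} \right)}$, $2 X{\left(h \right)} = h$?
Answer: $- \frac{705}{2} \approx -352.5$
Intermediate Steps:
$X{\left(h \right)} = \frac{h}{2}$
$l{\left(u \right)} = \frac{u}{2}$
$m{\left(Y \right)} = 2 Y^{3} \left(4 + Y\right)$ ($m{\left(Y \right)} = 2 Y \left(4 + Y\right) Y^{2} = 2 Y^{3} \left(4 + Y\right)$)
$R = \frac{15}{2}$ ($R = 2 - \left(2 - \frac{1}{2} \cdot 5 \cdot 3\right) = 2 + \left(-2 + \frac{5}{2} \cdot 3\right) = 2 + \left(-2 + \frac{15}{2}\right) = 2 + \frac{11}{2} = \frac{15}{2} \approx 7.5$)
$R \left(-47 + m{\left(0 \right)}\right) = \frac{15 \left(-47 + 2 \cdot 0^{3} \left(4 + 0\right)\right)}{2} = \frac{15 \left(-47 + 2 \cdot 0 \cdot 4\right)}{2} = \frac{15 \left(-47 + 0\right)}{2} = \frac{15}{2} \left(-47\right) = - \frac{705}{2}$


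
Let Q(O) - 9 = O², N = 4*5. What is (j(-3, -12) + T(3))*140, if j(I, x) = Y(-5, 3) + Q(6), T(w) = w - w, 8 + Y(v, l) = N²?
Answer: 61180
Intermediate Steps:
N = 20
Y(v, l) = 392 (Y(v, l) = -8 + 20² = -8 + 400 = 392)
T(w) = 0
Q(O) = 9 + O²
j(I, x) = 437 (j(I, x) = 392 + (9 + 6²) = 392 + (9 + 36) = 392 + 45 = 437)
(j(-3, -12) + T(3))*140 = (437 + 0)*140 = 437*140 = 61180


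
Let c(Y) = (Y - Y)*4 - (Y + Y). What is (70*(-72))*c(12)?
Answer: 120960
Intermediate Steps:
c(Y) = -2*Y (c(Y) = 0*4 - 2*Y = 0 - 2*Y = -2*Y)
(70*(-72))*c(12) = (70*(-72))*(-2*12) = -5040*(-24) = 120960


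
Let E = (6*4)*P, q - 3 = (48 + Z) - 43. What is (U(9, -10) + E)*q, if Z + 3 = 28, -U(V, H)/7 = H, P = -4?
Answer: -858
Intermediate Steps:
U(V, H) = -7*H
Z = 25 (Z = -3 + 28 = 25)
q = 33 (q = 3 + ((48 + 25) - 43) = 3 + (73 - 43) = 3 + 30 = 33)
E = -96 (E = (6*4)*(-4) = 24*(-4) = -96)
(U(9, -10) + E)*q = (-7*(-10) - 96)*33 = (70 - 96)*33 = -26*33 = -858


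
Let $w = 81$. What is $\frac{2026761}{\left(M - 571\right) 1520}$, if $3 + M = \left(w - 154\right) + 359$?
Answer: $- \frac{675587}{145920} \approx -4.6298$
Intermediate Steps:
$M = 283$ ($M = -3 + \left(\left(81 - 154\right) + 359\right) = -3 + \left(-73 + 359\right) = -3 + 286 = 283$)
$\frac{2026761}{\left(M - 571\right) 1520} = \frac{2026761}{\left(283 - 571\right) 1520} = \frac{2026761}{\left(-288\right) 1520} = \frac{2026761}{-437760} = 2026761 \left(- \frac{1}{437760}\right) = - \frac{675587}{145920}$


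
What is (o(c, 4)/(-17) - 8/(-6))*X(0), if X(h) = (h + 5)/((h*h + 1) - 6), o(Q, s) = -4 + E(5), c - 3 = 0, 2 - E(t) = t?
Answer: -89/51 ≈ -1.7451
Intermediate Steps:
E(t) = 2 - t
c = 3 (c = 3 + 0 = 3)
o(Q, s) = -7 (o(Q, s) = -4 + (2 - 1*5) = -4 + (2 - 5) = -4 - 3 = -7)
X(h) = (5 + h)/(-5 + h**2) (X(h) = (5 + h)/((h**2 + 1) - 6) = (5 + h)/((1 + h**2) - 6) = (5 + h)/(-5 + h**2))
(o(c, 4)/(-17) - 8/(-6))*X(0) = (-7/(-17) - 8/(-6))*((5 + 0)/(-5 + 0**2)) = (-7*(-1/17) - 8*(-1/6))*(5/(-5 + 0)) = (7/17 + 4/3)*(5/(-5)) = 89*(-1/5*5)/51 = (89/51)*(-1) = -89/51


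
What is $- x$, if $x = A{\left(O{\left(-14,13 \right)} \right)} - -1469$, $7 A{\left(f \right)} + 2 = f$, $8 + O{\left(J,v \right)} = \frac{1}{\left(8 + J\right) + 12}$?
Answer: $- \frac{61639}{42} \approx -1467.6$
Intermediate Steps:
$O{\left(J,v \right)} = -8 + \frac{1}{20 + J}$ ($O{\left(J,v \right)} = -8 + \frac{1}{\left(8 + J\right) + 12} = -8 + \frac{1}{20 + J}$)
$A{\left(f \right)} = - \frac{2}{7} + \frac{f}{7}$
$x = \frac{61639}{42}$ ($x = \left(- \frac{2}{7} + \frac{\frac{1}{20 - 14} \left(-159 - -112\right)}{7}\right) - -1469 = \left(- \frac{2}{7} + \frac{\frac{1}{6} \left(-159 + 112\right)}{7}\right) + 1469 = \left(- \frac{2}{7} + \frac{\frac{1}{6} \left(-47\right)}{7}\right) + 1469 = \left(- \frac{2}{7} + \frac{1}{7} \left(- \frac{47}{6}\right)\right) + 1469 = \left(- \frac{2}{7} - \frac{47}{42}\right) + 1469 = - \frac{59}{42} + 1469 = \frac{61639}{42} \approx 1467.6$)
$- x = \left(-1\right) \frac{61639}{42} = - \frac{61639}{42}$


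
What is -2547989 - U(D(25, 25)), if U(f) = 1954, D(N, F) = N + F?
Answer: -2549943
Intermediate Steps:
D(N, F) = F + N
-2547989 - U(D(25, 25)) = -2547989 - 1*1954 = -2547989 - 1954 = -2549943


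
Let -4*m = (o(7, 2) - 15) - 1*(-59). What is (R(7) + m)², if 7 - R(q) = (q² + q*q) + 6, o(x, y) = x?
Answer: 192721/16 ≈ 12045.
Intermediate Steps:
R(q) = 1 - 2*q² (R(q) = 7 - ((q² + q*q) + 6) = 7 - ((q² + q²) + 6) = 7 - (2*q² + 6) = 7 - (6 + 2*q²) = 7 + (-6 - 2*q²) = 1 - 2*q²)
m = -51/4 (m = -((7 - 15) - 1*(-59))/4 = -(-8 + 59)/4 = -¼*51 = -51/4 ≈ -12.750)
(R(7) + m)² = ((1 - 2*7²) - 51/4)² = ((1 - 2*49) - 51/4)² = ((1 - 98) - 51/4)² = (-97 - 51/4)² = (-439/4)² = 192721/16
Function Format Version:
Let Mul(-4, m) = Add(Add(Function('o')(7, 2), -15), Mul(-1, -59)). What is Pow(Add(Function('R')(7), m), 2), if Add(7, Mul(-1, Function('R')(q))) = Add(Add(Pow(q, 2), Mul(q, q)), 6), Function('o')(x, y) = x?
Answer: Rational(192721, 16) ≈ 12045.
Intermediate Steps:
Function('R')(q) = Add(1, Mul(-2, Pow(q, 2))) (Function('R')(q) = Add(7, Mul(-1, Add(Add(Pow(q, 2), Mul(q, q)), 6))) = Add(7, Mul(-1, Add(Add(Pow(q, 2), Pow(q, 2)), 6))) = Add(7, Mul(-1, Add(Mul(2, Pow(q, 2)), 6))) = Add(7, Mul(-1, Add(6, Mul(2, Pow(q, 2))))) = Add(7, Add(-6, Mul(-2, Pow(q, 2)))) = Add(1, Mul(-2, Pow(q, 2))))
m = Rational(-51, 4) (m = Mul(Rational(-1, 4), Add(Add(7, -15), Mul(-1, -59))) = Mul(Rational(-1, 4), Add(-8, 59)) = Mul(Rational(-1, 4), 51) = Rational(-51, 4) ≈ -12.750)
Pow(Add(Function('R')(7), m), 2) = Pow(Add(Add(1, Mul(-2, Pow(7, 2))), Rational(-51, 4)), 2) = Pow(Add(Add(1, Mul(-2, 49)), Rational(-51, 4)), 2) = Pow(Add(Add(1, -98), Rational(-51, 4)), 2) = Pow(Add(-97, Rational(-51, 4)), 2) = Pow(Rational(-439, 4), 2) = Rational(192721, 16)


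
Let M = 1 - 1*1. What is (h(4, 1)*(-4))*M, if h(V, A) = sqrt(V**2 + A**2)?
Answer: 0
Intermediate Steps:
M = 0 (M = 1 - 1 = 0)
h(V, A) = sqrt(A**2 + V**2)
(h(4, 1)*(-4))*M = (sqrt(1**2 + 4**2)*(-4))*0 = (sqrt(1 + 16)*(-4))*0 = (sqrt(17)*(-4))*0 = -4*sqrt(17)*0 = 0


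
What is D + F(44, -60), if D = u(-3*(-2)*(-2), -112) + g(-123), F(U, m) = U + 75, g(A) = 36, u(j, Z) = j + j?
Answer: 131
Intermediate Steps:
u(j, Z) = 2*j
F(U, m) = 75 + U
D = 12 (D = 2*(-3*(-2)*(-2)) + 36 = 2*(6*(-2)) + 36 = 2*(-12) + 36 = -24 + 36 = 12)
D + F(44, -60) = 12 + (75 + 44) = 12 + 119 = 131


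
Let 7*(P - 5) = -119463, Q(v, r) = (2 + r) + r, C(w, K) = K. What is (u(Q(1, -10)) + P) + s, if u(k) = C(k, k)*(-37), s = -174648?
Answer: -1337302/7 ≈ -1.9104e+5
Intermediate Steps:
Q(v, r) = 2 + 2*r
u(k) = -37*k (u(k) = k*(-37) = -37*k)
P = -119428/7 (P = 5 + (1/7)*(-119463) = 5 - 119463/7 = -119428/7 ≈ -17061.)
(u(Q(1, -10)) + P) + s = (-37*(2 + 2*(-10)) - 119428/7) - 174648 = (-37*(2 - 20) - 119428/7) - 174648 = (-37*(-18) - 119428/7) - 174648 = (666 - 119428/7) - 174648 = -114766/7 - 174648 = -1337302/7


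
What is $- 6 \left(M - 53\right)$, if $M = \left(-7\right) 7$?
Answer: $612$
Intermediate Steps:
$M = -49$
$- 6 \left(M - 53\right) = - 6 \left(-49 - 53\right) = \left(-6\right) \left(-102\right) = 612$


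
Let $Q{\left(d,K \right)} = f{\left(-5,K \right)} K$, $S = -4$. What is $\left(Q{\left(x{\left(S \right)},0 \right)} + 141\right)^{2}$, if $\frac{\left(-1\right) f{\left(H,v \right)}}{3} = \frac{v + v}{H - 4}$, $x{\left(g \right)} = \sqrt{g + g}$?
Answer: $19881$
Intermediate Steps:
$x{\left(g \right)} = \sqrt{2} \sqrt{g}$ ($x{\left(g \right)} = \sqrt{2 g} = \sqrt{2} \sqrt{g}$)
$f{\left(H,v \right)} = - \frac{6 v}{-4 + H}$ ($f{\left(H,v \right)} = - 3 \frac{v + v}{H - 4} = - 3 \frac{2 v}{-4 + H} = - \frac{6 v}{-4 + H}$)
$Q{\left(d,K \right)} = \frac{2 K^{2}}{3}$ ($Q{\left(d,K \right)} = - \frac{6 K}{-4 - 5} K = - \frac{6 K}{-9} K = \left(-6\right) K \left(- \frac{1}{9}\right) K = \frac{2 K}{3} K = \frac{2 K^{2}}{3}$)
$\left(Q{\left(x{\left(S \right)},0 \right)} + 141\right)^{2} = \left(\frac{2 \cdot 0^{2}}{3} + 141\right)^{2} = \left(\frac{2}{3} \cdot 0 + 141\right)^{2} = \left(0 + 141\right)^{2} = 141^{2} = 19881$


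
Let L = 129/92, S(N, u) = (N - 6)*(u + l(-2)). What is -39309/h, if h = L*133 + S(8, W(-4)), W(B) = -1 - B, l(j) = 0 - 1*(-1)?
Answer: -3616428/17893 ≈ -202.11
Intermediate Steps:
l(j) = 1 (l(j) = 0 + 1 = 1)
S(N, u) = (1 + u)*(-6 + N) (S(N, u) = (N - 6)*(u + 1) = (-6 + N)*(1 + u) = (1 + u)*(-6 + N))
L = 129/92 (L = 129*(1/92) = 129/92 ≈ 1.4022)
h = 17893/92 (h = (129/92)*133 + (-6 + 8 - 6*(-1 - 1*(-4)) + 8*(-1 - 1*(-4))) = 17157/92 + (-6 + 8 - 6*(-1 + 4) + 8*(-1 + 4)) = 17157/92 + (-6 + 8 - 6*3 + 8*3) = 17157/92 + (-6 + 8 - 18 + 24) = 17157/92 + 8 = 17893/92 ≈ 194.49)
-39309/h = -39309/17893/92 = -39309*92/17893 = -3616428/17893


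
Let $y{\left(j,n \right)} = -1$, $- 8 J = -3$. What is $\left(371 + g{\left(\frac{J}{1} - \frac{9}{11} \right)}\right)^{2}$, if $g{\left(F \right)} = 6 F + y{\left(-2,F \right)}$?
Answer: $\frac{261242569}{1936} \approx 1.3494 \cdot 10^{5}$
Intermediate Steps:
$J = \frac{3}{8}$ ($J = \left(- \frac{1}{8}\right) \left(-3\right) = \frac{3}{8} \approx 0.375$)
$g{\left(F \right)} = -1 + 6 F$ ($g{\left(F \right)} = 6 F - 1 = -1 + 6 F$)
$\left(371 + g{\left(\frac{J}{1} - \frac{9}{11} \right)}\right)^{2} = \left(371 + \left(-1 + 6 \left(\frac{3}{8 \cdot 1} - \frac{9}{11}\right)\right)\right)^{2} = \left(371 + \left(-1 + 6 \left(\frac{3}{8} \cdot 1 - \frac{9}{11}\right)\right)\right)^{2} = \left(371 + \left(-1 + 6 \left(\frac{3}{8} - \frac{9}{11}\right)\right)\right)^{2} = \left(371 + \left(-1 + 6 \left(- \frac{39}{88}\right)\right)\right)^{2} = \left(371 - \frac{161}{44}\right)^{2} = \left(\frac{16163}{44}\right)^{2} = \frac{261242569}{1936}$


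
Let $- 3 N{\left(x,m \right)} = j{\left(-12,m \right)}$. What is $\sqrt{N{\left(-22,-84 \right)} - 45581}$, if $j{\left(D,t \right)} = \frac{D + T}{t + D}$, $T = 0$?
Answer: $\frac{i \sqrt{6563670}}{12} \approx 213.5 i$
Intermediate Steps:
$j{\left(D,t \right)} = \frac{D}{D + t}$ ($j{\left(D,t \right)} = \frac{D + 0}{t + D} = \frac{D}{D + t}$)
$N{\left(x,m \right)} = \frac{4}{-12 + m}$ ($N{\left(x,m \right)} = - \frac{\left(-12\right) \frac{1}{-12 + m}}{3} = \frac{4}{-12 + m}$)
$\sqrt{N{\left(-22,-84 \right)} - 45581} = \sqrt{\frac{4}{-12 - 84} - 45581} = \sqrt{\frac{4}{-96} - 45581} = \sqrt{4 \left(- \frac{1}{96}\right) - 45581} = \sqrt{- \frac{1}{24} - 45581} = \sqrt{- \frac{1093945}{24}} = \frac{i \sqrt{6563670}}{12}$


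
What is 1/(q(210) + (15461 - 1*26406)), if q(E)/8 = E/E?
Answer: -1/10937 ≈ -9.1433e-5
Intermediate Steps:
q(E) = 8 (q(E) = 8*(E/E) = 8*1 = 8)
1/(q(210) + (15461 - 1*26406)) = 1/(8 + (15461 - 1*26406)) = 1/(8 + (15461 - 26406)) = 1/(8 - 10945) = 1/(-10937) = -1/10937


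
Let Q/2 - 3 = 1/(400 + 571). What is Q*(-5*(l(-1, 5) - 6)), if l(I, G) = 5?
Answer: 29140/971 ≈ 30.010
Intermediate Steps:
Q = 5828/971 (Q = 6 + 2/(400 + 571) = 6 + 2/971 = 5828/971 ≈ 6.0021)
Q*(-5*(l(-1, 5) - 6)) = 5828*(-5*(5 - 6))/971 = 5828*(-5*(-1))/971 = (5828/971)*5 = 29140/971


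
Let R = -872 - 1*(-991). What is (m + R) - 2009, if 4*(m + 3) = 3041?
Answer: -4531/4 ≈ -1132.8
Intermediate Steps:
m = 3029/4 (m = -3 + (1/4)*3041 = -3 + 3041/4 = 3029/4 ≈ 757.25)
R = 119 (R = -872 + 991 = 119)
(m + R) - 2009 = (3029/4 + 119) - 2009 = 3505/4 - 2009 = -4531/4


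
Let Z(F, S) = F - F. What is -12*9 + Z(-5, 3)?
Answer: -108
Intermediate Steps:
Z(F, S) = 0
-12*9 + Z(-5, 3) = -12*9 + 0 = -108 + 0 = -108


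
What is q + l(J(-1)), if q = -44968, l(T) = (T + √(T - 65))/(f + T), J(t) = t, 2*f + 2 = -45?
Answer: -2203430/49 - 2*I*√66/49 ≈ -44968.0 - 0.33159*I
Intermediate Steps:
f = -47/2 (f = -1 + (½)*(-45) = -1 - 45/2 = -47/2 ≈ -23.500)
l(T) = (T + √(-65 + T))/(-47/2 + T) (l(T) = (T + √(T - 65))/(-47/2 + T) = (T + √(-65 + T))/(-47/2 + T))
q + l(J(-1)) = -44968 + 2*(-1 + √(-65 - 1))/(-47 + 2*(-1)) = -44968 + 2*(-1 + √(-66))/(-47 - 2) = -44968 + 2*(-1 + I*√66)/(-49) = -44968 + 2*(-1/49)*(-1 + I*√66) = -44968 + (2/49 - 2*I*√66/49) = -2203430/49 - 2*I*√66/49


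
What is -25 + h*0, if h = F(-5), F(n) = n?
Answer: -25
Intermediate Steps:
h = -5
-25 + h*0 = -25 - 5*0 = -25 + 0 = -25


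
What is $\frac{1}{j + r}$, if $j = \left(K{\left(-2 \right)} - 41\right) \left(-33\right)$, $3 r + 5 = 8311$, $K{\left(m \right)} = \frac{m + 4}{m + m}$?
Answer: $\frac{6}{24829} \approx 0.00024165$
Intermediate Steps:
$K{\left(m \right)} = \frac{4 + m}{2 m}$
$r = \frac{8306}{3}$ ($r = - \frac{5}{3} + \frac{1}{3} \cdot 8311 = - \frac{5}{3} + \frac{8311}{3} = \frac{8306}{3} \approx 2768.7$)
$j = \frac{2739}{2}$ ($j = \left(\frac{4 - 2}{2 \left(-2\right)} - 41\right) \left(-33\right) = \left(\frac{1}{2} \left(- \frac{1}{2}\right) 2 - 41\right) \left(-33\right) = \left(- \frac{1}{2} - 41\right) \left(-33\right) = \left(- \frac{83}{2}\right) \left(-33\right) = \frac{2739}{2} \approx 1369.5$)
$\frac{1}{j + r} = \frac{1}{\frac{2739}{2} + \frac{8306}{3}} = \frac{1}{\frac{24829}{6}} = \frac{6}{24829}$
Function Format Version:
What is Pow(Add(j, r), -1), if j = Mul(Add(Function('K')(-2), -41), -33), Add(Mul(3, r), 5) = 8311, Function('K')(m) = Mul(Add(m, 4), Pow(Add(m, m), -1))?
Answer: Rational(6, 24829) ≈ 0.00024165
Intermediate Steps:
Function('K')(m) = Mul(Rational(1, 2), Pow(m, -1), Add(4, m)) (Function('K')(m) = Mul(Add(4, m), Pow(Mul(2, m), -1)) = Mul(Add(4, m), Mul(Rational(1, 2), Pow(m, -1))) = Mul(Rational(1, 2), Pow(m, -1), Add(4, m)))
r = Rational(8306, 3) (r = Add(Rational(-5, 3), Mul(Rational(1, 3), 8311)) = Add(Rational(-5, 3), Rational(8311, 3)) = Rational(8306, 3) ≈ 2768.7)
j = Rational(2739, 2) (j = Mul(Add(Mul(Rational(1, 2), Pow(-2, -1), Add(4, -2)), -41), -33) = Mul(Add(Mul(Rational(1, 2), Rational(-1, 2), 2), -41), -33) = Mul(Add(Rational(-1, 2), -41), -33) = Mul(Rational(-83, 2), -33) = Rational(2739, 2) ≈ 1369.5)
Pow(Add(j, r), -1) = Pow(Add(Rational(2739, 2), Rational(8306, 3)), -1) = Pow(Rational(24829, 6), -1) = Rational(6, 24829)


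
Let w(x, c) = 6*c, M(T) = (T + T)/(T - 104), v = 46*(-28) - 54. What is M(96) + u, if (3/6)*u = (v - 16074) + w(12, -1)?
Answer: -34868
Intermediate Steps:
v = -1342 (v = -1288 - 54 = -1342)
M(T) = 2*T/(-104 + T) (M(T) = (2*T)/(-104 + T) = 2*T/(-104 + T))
u = -34844 (u = 2*((-1342 - 16074) + 6*(-1)) = 2*(-17416 - 6) = 2*(-17422) = -34844)
M(96) + u = 2*96/(-104 + 96) - 34844 = 2*96/(-8) - 34844 = 2*96*(-⅛) - 34844 = -24 - 34844 = -34868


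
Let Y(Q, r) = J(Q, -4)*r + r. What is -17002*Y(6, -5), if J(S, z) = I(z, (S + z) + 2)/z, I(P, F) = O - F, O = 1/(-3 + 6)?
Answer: 977615/6 ≈ 1.6294e+5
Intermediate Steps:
O = 1/3 ≈ 0.33333
I(P, F) = 1/3 - F
J(S, z) = (-5/3 - S - z)/z (J(S, z) = (1/3 - ((S + z) + 2))/z = (1/3 - (2 + S + z))/z = (1/3 + (-2 - S - z))/z = (-5/3 - S - z)/z)
Y(Q, r) = r + r*(-7/12 + Q/4) (Y(Q, r) = ((-5/3 - Q - 1*(-4))/(-4))*r + r = (-(-5/3 - Q + 4)/4)*r + r = (-(7/3 - Q)/4)*r + r = (-7/12 + Q/4)*r + r = r*(-7/12 + Q/4) + r = r + r*(-7/12 + Q/4))
-17002*Y(6, -5) = -8501*(-5)*(5 + 3*6)/6 = -8501*(-5)*(5 + 18)/6 = -8501*(-5)*23/6 = -17002*(-115/12) = 977615/6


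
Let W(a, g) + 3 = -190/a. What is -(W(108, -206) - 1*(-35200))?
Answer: -1900543/54 ≈ -35195.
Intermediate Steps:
W(a, g) = -3 - 190/a
-(W(108, -206) - 1*(-35200)) = -((-3 - 190/108) - 1*(-35200)) = -((-3 - 190*1/108) + 35200) = -((-3 - 95/54) + 35200) = -(-257/54 + 35200) = -1*1900543/54 = -1900543/54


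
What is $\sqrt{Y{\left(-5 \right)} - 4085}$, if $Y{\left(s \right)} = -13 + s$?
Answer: $i \sqrt{4103} \approx 64.055 i$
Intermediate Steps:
$\sqrt{Y{\left(-5 \right)} - 4085} = \sqrt{\left(-13 - 5\right) - 4085} = \sqrt{-18 - 4085} = \sqrt{-4103} = i \sqrt{4103}$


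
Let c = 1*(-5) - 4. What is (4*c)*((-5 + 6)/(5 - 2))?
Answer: -12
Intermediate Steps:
c = -9 (c = -5 - 4 = -9)
(4*c)*((-5 + 6)/(5 - 2)) = (4*(-9))*((-5 + 6)/(5 - 2)) = -36/3 = -36*1/3 = -12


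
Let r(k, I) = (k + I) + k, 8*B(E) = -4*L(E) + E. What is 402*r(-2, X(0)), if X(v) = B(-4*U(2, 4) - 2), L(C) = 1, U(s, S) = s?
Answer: -4623/2 ≈ -2311.5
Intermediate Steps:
B(E) = -½ + E/8 (B(E) = (-4*1 + E)/8 = (-4 + E)/8 = -½ + E/8)
X(v) = -7/4 (X(v) = -½ + (-4*2 - 2)/8 = -½ + (-8 - 2)/8 = -½ + (⅛)*(-10) = -½ - 5/4 = -7/4)
r(k, I) = I + 2*k (r(k, I) = (I + k) + k = I + 2*k)
402*r(-2, X(0)) = 402*(-7/4 + 2*(-2)) = 402*(-7/4 - 4) = 402*(-23/4) = -4623/2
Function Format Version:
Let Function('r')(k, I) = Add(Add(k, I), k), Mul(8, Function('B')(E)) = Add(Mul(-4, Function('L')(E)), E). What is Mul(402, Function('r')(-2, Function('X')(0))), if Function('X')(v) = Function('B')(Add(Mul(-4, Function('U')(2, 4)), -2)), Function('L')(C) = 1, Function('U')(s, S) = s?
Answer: Rational(-4623, 2) ≈ -2311.5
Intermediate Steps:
Function('B')(E) = Add(Rational(-1, 2), Mul(Rational(1, 8), E)) (Function('B')(E) = Mul(Rational(1, 8), Add(Mul(-4, 1), E)) = Mul(Rational(1, 8), Add(-4, E)) = Add(Rational(-1, 2), Mul(Rational(1, 8), E)))
Function('X')(v) = Rational(-7, 4) (Function('X')(v) = Add(Rational(-1, 2), Mul(Rational(1, 8), Add(Mul(-4, 2), -2))) = Add(Rational(-1, 2), Mul(Rational(1, 8), Add(-8, -2))) = Add(Rational(-1, 2), Mul(Rational(1, 8), -10)) = Add(Rational(-1, 2), Rational(-5, 4)) = Rational(-7, 4))
Function('r')(k, I) = Add(I, Mul(2, k)) (Function('r')(k, I) = Add(Add(I, k), k) = Add(I, Mul(2, k)))
Mul(402, Function('r')(-2, Function('X')(0))) = Mul(402, Add(Rational(-7, 4), Mul(2, -2))) = Mul(402, Add(Rational(-7, 4), -4)) = Mul(402, Rational(-23, 4)) = Rational(-4623, 2)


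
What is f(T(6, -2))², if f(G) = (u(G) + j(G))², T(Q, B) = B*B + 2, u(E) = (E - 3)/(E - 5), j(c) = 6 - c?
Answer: 81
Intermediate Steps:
u(E) = (-3 + E)/(-5 + E)
T(Q, B) = 2 + B² (T(Q, B) = B² + 2 = 2 + B²)
f(G) = (6 - G + (-3 + G)/(-5 + G))² (f(G) = ((-3 + G)/(-5 + G) + (6 - G))² = (6 - G + (-3 + G)/(-5 + G))²)
f(T(6, -2))² = ((-33 - (2 + (-2)²)² + 12*(2 + (-2)²))²/(-5 + (2 + (-2)²))²)² = ((-33 - (2 + 4)² + 12*(2 + 4))²/(-5 + (2 + 4))²)² = ((-33 - 1*6² + 12*6)²/(-5 + 6)²)² = ((-33 - 1*36 + 72)²/1²)² = (1*(-33 - 36 + 72)²)² = (1*3²)² = (1*9)² = 9² = 81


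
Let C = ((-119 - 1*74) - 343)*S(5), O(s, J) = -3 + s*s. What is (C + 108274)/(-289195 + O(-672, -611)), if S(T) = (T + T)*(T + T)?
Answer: 27337/81193 ≈ 0.33669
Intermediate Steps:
S(T) = 4*T**2 (S(T) = (2*T)*(2*T) = 4*T**2)
O(s, J) = -3 + s**2
C = -53600 (C = ((-119 - 1*74) - 343)*(4*5**2) = ((-119 - 74) - 343)*(4*25) = (-193 - 343)*100 = -536*100 = -53600)
(C + 108274)/(-289195 + O(-672, -611)) = (-53600 + 108274)/(-289195 + (-3 + (-672)**2)) = 54674/(-289195 + (-3 + 451584)) = 54674/(-289195 + 451581) = 54674/162386 = 54674*(1/162386) = 27337/81193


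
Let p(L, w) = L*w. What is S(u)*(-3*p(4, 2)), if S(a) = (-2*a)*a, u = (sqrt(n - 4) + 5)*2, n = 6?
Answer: 5184 + 1920*sqrt(2) ≈ 7899.3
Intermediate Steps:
u = 10 + 2*sqrt(2) (u = (sqrt(6 - 4) + 5)*2 = (sqrt(2) + 5)*2 = (5 + sqrt(2))*2 = 10 + 2*sqrt(2) ≈ 12.828)
S(a) = -2*a**2
S(u)*(-3*p(4, 2)) = (-2*(10 + 2*sqrt(2))**2)*(-12*2) = (-2*(10 + 2*sqrt(2))**2)*(-3*8) = -2*(10 + 2*sqrt(2))**2*(-24) = 48*(10 + 2*sqrt(2))**2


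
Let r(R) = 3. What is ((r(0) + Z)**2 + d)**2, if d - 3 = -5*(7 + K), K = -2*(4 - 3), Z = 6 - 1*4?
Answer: 9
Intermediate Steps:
Z = 2 (Z = 6 - 4 = 2)
K = -2 (K = -2*1 = -2)
d = -22 (d = 3 - 5*(7 - 2) = 3 - 5*5 = 3 - 25 = -22)
((r(0) + Z)**2 + d)**2 = ((3 + 2)**2 - 22)**2 = (5**2 - 22)**2 = (25 - 22)**2 = 3**2 = 9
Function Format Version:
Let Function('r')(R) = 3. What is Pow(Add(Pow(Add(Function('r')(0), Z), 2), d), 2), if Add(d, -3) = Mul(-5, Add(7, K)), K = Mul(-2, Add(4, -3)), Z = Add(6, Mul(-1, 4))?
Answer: 9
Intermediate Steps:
Z = 2 (Z = Add(6, -4) = 2)
K = -2 (K = Mul(-2, 1) = -2)
d = -22 (d = Add(3, Mul(-5, Add(7, -2))) = Add(3, Mul(-5, 5)) = Add(3, -25) = -22)
Pow(Add(Pow(Add(Function('r')(0), Z), 2), d), 2) = Pow(Add(Pow(Add(3, 2), 2), -22), 2) = Pow(Add(Pow(5, 2), -22), 2) = Pow(Add(25, -22), 2) = Pow(3, 2) = 9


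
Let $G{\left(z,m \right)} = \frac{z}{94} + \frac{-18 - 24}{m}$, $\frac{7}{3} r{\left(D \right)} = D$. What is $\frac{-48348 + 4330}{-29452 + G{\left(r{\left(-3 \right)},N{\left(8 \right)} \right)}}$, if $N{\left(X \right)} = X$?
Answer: $\frac{57927688}{38765759} \approx 1.4943$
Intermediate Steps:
$r{\left(D \right)} = \frac{3 D}{7}$
$G{\left(z,m \right)} = - \frac{42}{m} + \frac{z}{94}$ ($G{\left(z,m \right)} = z \frac{1}{94} - \frac{42}{m} = \frac{z}{94} - \frac{42}{m} = - \frac{42}{m} + \frac{z}{94}$)
$\frac{-48348 + 4330}{-29452 + G{\left(r{\left(-3 \right)},N{\left(8 \right)} \right)}} = \frac{-48348 + 4330}{-29452 - \left(\frac{21}{4} - \frac{3}{658} \left(-3\right)\right)} = - \frac{44018}{-29452 + \left(\left(-42\right) \frac{1}{8} + \frac{1}{94} \left(- \frac{9}{7}\right)\right)} = - \frac{44018}{-29452 - \frac{6927}{1316}} = - \frac{44018}{- \frac{38765759}{1316}} = \left(-44018\right) \left(- \frac{1316}{38765759}\right) = \frac{57927688}{38765759}$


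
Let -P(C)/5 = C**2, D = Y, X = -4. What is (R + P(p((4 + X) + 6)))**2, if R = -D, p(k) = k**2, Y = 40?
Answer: 42510400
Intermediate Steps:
D = 40
P(C) = -5*C**2
R = -40 (R = -1*40 = -40)
(R + P(p((4 + X) + 6)))**2 = (-40 - 5*((4 - 4) + 6)**4)**2 = (-40 - 5*(0 + 6)**4)**2 = (-40 - 5*(6**2)**2)**2 = (-40 - 5*36**2)**2 = (-40 - 5*1296)**2 = (-40 - 6480)**2 = (-6520)**2 = 42510400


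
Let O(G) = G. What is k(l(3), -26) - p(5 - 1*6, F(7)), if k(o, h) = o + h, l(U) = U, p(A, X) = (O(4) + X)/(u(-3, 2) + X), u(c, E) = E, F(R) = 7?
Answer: -218/9 ≈ -24.222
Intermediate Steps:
p(A, X) = (4 + X)/(2 + X)
k(o, h) = h + o
k(l(3), -26) - p(5 - 1*6, F(7)) = (-26 + 3) - (4 + 7)/(2 + 7) = -23 - 11/9 = -218/9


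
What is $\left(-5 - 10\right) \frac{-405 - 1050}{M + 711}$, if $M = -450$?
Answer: $\frac{2425}{29} \approx 83.621$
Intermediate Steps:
$\left(-5 - 10\right) \frac{-405 - 1050}{M + 711} = \left(-5 - 10\right) \frac{-405 - 1050}{-450 + 711} = - 15 \left(- \frac{1455}{261}\right) = - 15 \left(\left(-1455\right) \frac{1}{261}\right) = \left(-15\right) \left(- \frac{485}{87}\right) = \frac{2425}{29}$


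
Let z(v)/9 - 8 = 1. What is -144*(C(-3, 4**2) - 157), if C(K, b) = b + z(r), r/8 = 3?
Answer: 8640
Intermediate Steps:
r = 24 (r = 8*3 = 24)
z(v) = 81 (z(v) = 72 + 9*1 = 72 + 9 = 81)
C(K, b) = 81 + b (C(K, b) = b + 81 = 81 + b)
-144*(C(-3, 4**2) - 157) = -144*((81 + 4**2) - 157) = -144*((81 + 16) - 157) = -144*(97 - 157) = -144*(-60) = 8640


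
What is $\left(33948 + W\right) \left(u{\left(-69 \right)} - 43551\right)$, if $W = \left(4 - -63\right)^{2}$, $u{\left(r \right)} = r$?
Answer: $-1676621940$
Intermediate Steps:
$W = 4489$ ($W = \left(4 + 63\right)^{2} = 67^{2} = 4489$)
$\left(33948 + W\right) \left(u{\left(-69 \right)} - 43551\right) = \left(33948 + 4489\right) \left(-69 - 43551\right) = 38437 \left(-43620\right) = -1676621940$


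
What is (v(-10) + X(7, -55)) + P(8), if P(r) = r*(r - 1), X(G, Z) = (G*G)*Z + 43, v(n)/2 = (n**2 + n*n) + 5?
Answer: -2186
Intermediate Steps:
v(n) = 10 + 4*n**2 (v(n) = 2*((n**2 + n*n) + 5) = 2*((n**2 + n**2) + 5) = 2*(2*n**2 + 5) = 2*(5 + 2*n**2) = 10 + 4*n**2)
X(G, Z) = 43 + Z*G**2 (X(G, Z) = G**2*Z + 43 = Z*G**2 + 43 = 43 + Z*G**2)
P(r) = r*(-1 + r)
(v(-10) + X(7, -55)) + P(8) = ((10 + 4*(-10)**2) + (43 - 55*7**2)) + 8*(-1 + 8) = ((10 + 4*100) + (43 - 55*49)) + 8*7 = ((10 + 400) + (43 - 2695)) + 56 = (410 - 2652) + 56 = -2242 + 56 = -2186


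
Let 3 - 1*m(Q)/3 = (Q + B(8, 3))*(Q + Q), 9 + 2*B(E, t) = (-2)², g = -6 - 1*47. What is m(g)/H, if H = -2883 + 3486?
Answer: -1960/67 ≈ -29.254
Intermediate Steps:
g = -53 (g = -6 - 47 = -53)
H = 603
B(E, t) = -5/2 (B(E, t) = -9/2 + (½)*(-2)² = -9/2 + (½)*4 = -9/2 + 2 = -5/2)
m(Q) = 9 - 6*Q*(-5/2 + Q) (m(Q) = 9 - 3*(Q - 5/2)*(Q + Q) = 9 - 3*(-5/2 + Q)*2*Q = 9 - 6*Q*(-5/2 + Q))
m(g)/H = (9 - 6*(-53)² + 15*(-53))/603 = (9 - 6*2809 - 795)*(1/603) = (9 - 16854 - 795)*(1/603) = -17640*1/603 = -1960/67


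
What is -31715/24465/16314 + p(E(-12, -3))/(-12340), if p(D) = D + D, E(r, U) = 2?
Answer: -99392557/246258280170 ≈ -0.00040361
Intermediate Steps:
p(D) = 2*D
-31715/24465/16314 + p(E(-12, -3))/(-12340) = -31715/24465/16314 + (2*2)/(-12340) = -31715*1/24465*(1/16314) + 4*(-1/12340) = -6343/4893*1/16314 - 1/3085 = -6343/79824402 - 1/3085 = -99392557/246258280170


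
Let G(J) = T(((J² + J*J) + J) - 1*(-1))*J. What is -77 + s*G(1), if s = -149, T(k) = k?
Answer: -673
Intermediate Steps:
G(J) = J*(1 + J + 2*J²) (G(J) = (((J² + J*J) + J) - 1*(-1))*J = (((J² + J²) + J) + 1)*J = ((2*J² + J) + 1)*J = ((J + 2*J²) + 1)*J = (1 + J + 2*J²)*J = J*(1 + J + 2*J²))
-77 + s*G(1) = -77 - 149*(1 + 1 + 2*1²) = -77 - 149*(1 + 1 + 2*1) = -77 - 149*(1 + 1 + 2) = -77 - 149*4 = -77 - 596 = -673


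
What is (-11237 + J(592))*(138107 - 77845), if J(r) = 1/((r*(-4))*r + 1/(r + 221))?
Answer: -771769963024660144/1139708927 ≈ -6.7716e+8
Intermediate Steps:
J(r) = 1/(1/(221 + r) - 4*r²) (J(r) = 1/((-4*r)*r + 1/(221 + r)) = 1/(-4*r² + 1/(221 + r)) = 1/(1/(221 + r) - 4*r²))
(-11237 + J(592))*(138107 - 77845) = (-11237 + (-221 - 1*592)/(-1 + 4*592³ + 884*592²))*(138107 - 77845) = (-11237 + (-221 - 592)/(-1 + 4*207474688 + 884*350464))*60262 = (-11237 - 813/(-1 + 829898752 + 309810176))*60262 = (-11237 - 813/1139708927)*60262 = -12806909213512/1139708927*60262 = -771769963024660144/1139708927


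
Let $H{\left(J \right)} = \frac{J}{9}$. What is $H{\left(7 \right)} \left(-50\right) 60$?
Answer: $- \frac{7000}{3} \approx -2333.3$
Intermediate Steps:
$H{\left(J \right)} = \frac{J}{9}$ ($H{\left(J \right)} = J \frac{1}{9} = \frac{J}{9}$)
$H{\left(7 \right)} \left(-50\right) 60 = \frac{1}{9} \cdot 7 \left(-50\right) 60 = \frac{7}{9} \left(-50\right) 60 = \left(- \frac{350}{9}\right) 60 = - \frac{7000}{3}$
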